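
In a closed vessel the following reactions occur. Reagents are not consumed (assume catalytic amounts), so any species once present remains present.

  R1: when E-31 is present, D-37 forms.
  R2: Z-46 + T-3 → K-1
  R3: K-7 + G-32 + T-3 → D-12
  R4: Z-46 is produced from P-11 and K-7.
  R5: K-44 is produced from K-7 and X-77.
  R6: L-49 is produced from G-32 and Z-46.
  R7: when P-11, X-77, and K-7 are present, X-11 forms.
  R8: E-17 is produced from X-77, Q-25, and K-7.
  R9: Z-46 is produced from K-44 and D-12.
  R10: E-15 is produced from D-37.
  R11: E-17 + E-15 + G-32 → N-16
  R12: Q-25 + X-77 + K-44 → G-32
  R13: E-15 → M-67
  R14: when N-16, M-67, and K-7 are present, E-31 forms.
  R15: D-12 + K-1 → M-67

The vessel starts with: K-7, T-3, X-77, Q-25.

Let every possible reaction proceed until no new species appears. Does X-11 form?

X-11 would need P-11, X-77, and K-7 (R7), but P-11 never forms.

No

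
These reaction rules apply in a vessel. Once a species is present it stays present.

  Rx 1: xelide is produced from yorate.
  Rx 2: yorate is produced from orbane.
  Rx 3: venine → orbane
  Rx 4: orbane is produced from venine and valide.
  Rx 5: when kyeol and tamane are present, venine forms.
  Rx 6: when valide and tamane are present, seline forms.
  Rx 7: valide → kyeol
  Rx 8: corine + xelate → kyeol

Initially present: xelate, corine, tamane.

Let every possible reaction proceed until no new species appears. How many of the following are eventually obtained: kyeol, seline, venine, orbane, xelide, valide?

corine and xelate present → kyeol forms (Rx 8).
kyeol and tamane present → venine forms (Rx 5).
venine present → orbane forms (Rx 3).
orbane present → yorate forms (Rx 2).
yorate present → xelide forms (Rx 1).
kyeol: reached.
seline would need valide and tamane (Rx 6), but valide never forms.
venine: reached.
orbane: reached.
xelide: reached.
No rule produces valide, and it is not given.
Reached: kyeol, venine, orbane, and xelide — 4 of the 6.

4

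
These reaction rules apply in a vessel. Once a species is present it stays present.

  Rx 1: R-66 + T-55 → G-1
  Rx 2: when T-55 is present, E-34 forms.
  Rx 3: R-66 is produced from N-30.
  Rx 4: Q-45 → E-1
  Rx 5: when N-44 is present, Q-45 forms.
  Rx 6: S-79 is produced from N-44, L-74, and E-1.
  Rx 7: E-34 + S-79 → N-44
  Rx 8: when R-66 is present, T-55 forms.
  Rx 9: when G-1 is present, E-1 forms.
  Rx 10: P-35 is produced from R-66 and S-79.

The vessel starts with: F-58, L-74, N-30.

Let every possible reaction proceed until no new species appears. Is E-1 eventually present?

Yes

N-30 present → R-66 forms (Rx 3).
R-66 present → T-55 forms (Rx 8).
R-66 and T-55 present → G-1 forms (Rx 1).
G-1 present → E-1 forms (Rx 9).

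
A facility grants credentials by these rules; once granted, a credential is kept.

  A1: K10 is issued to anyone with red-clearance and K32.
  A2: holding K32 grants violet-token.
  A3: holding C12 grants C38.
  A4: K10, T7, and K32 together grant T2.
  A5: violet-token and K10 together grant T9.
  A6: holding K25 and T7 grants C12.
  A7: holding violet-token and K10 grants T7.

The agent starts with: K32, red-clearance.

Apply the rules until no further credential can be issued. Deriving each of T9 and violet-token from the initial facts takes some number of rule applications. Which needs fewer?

violet-token

violet-token: Holding K32 grants violet-token (A2). [1 rule application]
T9: Holding K32 grants violet-token (A2). Holding red-clearance and K32 grants K10 (A1). Holding violet-token and K10 grants T9 (A5). [3 rule applications]
violet-token needs fewer.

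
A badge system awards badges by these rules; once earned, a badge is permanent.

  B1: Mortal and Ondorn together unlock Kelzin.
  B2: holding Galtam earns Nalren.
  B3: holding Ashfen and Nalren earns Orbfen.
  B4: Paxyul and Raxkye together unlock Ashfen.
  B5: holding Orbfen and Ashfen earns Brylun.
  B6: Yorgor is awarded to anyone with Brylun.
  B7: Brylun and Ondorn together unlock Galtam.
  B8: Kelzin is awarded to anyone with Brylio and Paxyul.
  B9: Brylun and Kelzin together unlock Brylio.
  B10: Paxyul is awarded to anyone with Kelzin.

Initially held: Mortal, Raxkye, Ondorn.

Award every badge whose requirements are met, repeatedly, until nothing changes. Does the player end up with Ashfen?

With Mortal and Ondorn, Kelzin is earned (B1).
With Kelzin, Paxyul is earned (B10).
With Paxyul and Raxkye, Ashfen is earned (B4).

Yes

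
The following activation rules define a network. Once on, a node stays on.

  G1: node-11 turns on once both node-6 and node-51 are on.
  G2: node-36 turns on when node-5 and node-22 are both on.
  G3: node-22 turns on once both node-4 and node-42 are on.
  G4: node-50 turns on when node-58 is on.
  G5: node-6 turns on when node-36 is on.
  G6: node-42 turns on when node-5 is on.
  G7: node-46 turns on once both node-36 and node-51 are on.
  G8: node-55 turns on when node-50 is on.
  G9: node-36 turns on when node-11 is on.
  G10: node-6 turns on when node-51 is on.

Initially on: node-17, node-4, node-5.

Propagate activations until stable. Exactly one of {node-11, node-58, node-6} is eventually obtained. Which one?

node-6

G6: node-5 on → node-42 on.
node-4 and node-42 are on, so node-22 turns on (G3).
node-5 and node-22 are on, so node-36 turns on (G2).
node-36 is on, so node-6 turns on (G5).
No rule produces node-58, and it is not given. node-11 would need node-6 and node-51 (G1), but node-51 never turns on.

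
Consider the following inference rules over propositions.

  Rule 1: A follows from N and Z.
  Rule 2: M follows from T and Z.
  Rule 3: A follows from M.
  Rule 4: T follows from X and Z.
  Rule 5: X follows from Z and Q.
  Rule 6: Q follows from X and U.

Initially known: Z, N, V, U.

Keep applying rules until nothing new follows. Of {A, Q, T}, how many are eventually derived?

From N and Z, Rule 1 gives A.
A: reached.
Q would need X and U (Rule 6), but X is never established.
T would need X and Z (Rule 4), but X is never established.
Reached: A — 1 of the 3.

1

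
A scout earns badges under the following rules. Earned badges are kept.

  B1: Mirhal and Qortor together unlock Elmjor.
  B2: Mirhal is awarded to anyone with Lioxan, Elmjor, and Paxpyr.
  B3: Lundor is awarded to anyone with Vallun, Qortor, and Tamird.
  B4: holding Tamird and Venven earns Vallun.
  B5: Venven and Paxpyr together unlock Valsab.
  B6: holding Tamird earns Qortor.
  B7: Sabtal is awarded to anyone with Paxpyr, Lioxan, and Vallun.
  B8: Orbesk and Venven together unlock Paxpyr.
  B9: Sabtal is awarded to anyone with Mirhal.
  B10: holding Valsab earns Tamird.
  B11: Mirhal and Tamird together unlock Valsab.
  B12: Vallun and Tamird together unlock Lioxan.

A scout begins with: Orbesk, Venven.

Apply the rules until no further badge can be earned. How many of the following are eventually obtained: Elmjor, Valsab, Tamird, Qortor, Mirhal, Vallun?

With Orbesk and Venven, Paxpyr is earned (B8).
With Venven and Paxpyr, Valsab is earned (B5).
With Valsab, Tamird is earned (B10).
With Tamird and Venven, Vallun is earned (B4).
With Tamird, Qortor is earned (B6).
Elmjor would need Mirhal and Qortor (B1), but Mirhal is never earned.
Valsab: reached.
Tamird: reached.
Qortor: reached.
Mirhal would need Lioxan, Elmjor, and Paxpyr (B2), but Elmjor is never earned.
Vallun: reached.
Reached: Valsab, Tamird, Qortor, and Vallun — 4 of the 6.

4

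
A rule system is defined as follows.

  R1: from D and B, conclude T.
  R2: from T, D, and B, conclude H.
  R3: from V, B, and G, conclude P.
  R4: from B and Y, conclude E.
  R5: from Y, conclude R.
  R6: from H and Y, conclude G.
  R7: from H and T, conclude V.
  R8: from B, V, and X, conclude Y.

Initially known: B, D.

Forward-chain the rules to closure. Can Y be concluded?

Y would need B, V, and X (R8), but X is never established.

No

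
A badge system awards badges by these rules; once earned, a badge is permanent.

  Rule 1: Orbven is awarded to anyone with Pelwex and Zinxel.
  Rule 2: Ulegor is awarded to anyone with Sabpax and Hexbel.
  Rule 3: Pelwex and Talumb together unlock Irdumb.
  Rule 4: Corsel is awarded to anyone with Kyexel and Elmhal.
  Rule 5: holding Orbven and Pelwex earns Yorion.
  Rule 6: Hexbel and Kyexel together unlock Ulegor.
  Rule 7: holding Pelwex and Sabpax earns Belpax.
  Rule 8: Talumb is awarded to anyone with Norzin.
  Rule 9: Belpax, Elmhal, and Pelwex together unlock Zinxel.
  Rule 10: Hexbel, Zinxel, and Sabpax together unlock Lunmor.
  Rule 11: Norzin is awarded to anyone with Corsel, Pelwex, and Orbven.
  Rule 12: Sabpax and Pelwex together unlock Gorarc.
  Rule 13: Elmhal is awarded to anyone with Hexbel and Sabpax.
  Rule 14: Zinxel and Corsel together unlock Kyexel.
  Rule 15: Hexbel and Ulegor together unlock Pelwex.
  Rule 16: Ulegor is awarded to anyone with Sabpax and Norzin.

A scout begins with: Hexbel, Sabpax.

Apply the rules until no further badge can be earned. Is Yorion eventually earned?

Yes

With Sabpax and Hexbel, Ulegor is earned (Rule 2).
With Hexbel and Sabpax, Elmhal is earned (Rule 13).
With Hexbel and Ulegor, Pelwex is earned (Rule 15).
With Pelwex and Sabpax, Belpax is earned (Rule 7).
With Belpax, Elmhal, and Pelwex, Zinxel is earned (Rule 9).
With Pelwex and Zinxel, Orbven is earned (Rule 1).
With Orbven and Pelwex, Yorion is earned (Rule 5).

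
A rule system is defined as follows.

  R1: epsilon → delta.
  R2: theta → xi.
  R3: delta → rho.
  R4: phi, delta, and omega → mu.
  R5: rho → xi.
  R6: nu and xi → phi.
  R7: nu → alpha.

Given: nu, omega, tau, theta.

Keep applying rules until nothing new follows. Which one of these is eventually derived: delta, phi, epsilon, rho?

theta holds, so xi follows (R2).
From nu and xi, R6 gives phi.
delta would need epsilon (R1), but epsilon is never established. rho would need delta (R3), but delta is never established. No rule produces epsilon, and it is not given.

phi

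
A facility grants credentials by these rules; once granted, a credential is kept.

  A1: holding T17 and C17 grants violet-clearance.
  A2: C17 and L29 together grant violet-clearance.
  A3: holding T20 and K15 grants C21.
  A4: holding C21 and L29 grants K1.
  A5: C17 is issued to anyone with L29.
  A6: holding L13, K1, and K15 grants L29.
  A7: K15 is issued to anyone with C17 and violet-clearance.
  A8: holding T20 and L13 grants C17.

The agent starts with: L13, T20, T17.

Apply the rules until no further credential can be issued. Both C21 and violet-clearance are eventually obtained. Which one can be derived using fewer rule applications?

violet-clearance

violet-clearance: Holding T20 and L13 grants C17 (A8). Holding T17 and C17 grants violet-clearance (A1). [2 rule applications]
C21: Holding T20 and L13 grants C17 (A8). Holding T17 and C17 grants violet-clearance (A1). Holding C17 and violet-clearance grants K15 (A7). Holding T20 and K15 grants C21 (A3). [4 rule applications]
violet-clearance needs fewer.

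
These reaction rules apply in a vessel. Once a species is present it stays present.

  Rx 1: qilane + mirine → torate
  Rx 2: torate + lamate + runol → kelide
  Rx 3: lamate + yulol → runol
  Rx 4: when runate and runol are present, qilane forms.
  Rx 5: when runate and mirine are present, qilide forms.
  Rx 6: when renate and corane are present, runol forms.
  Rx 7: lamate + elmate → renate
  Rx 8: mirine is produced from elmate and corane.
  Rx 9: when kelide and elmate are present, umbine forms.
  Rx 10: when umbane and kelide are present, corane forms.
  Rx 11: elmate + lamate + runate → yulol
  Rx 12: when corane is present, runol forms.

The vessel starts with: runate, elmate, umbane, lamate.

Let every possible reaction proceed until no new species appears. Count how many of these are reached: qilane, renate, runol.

elmate, lamate, and runate present → yulol forms (Rx 11).
lamate and elmate present → renate forms (Rx 7).
lamate and yulol present → runol forms (Rx 3).
runate and runol present → qilane forms (Rx 4).
qilane: reached.
renate: reached.
runol: reached.
All 3 are reached.

3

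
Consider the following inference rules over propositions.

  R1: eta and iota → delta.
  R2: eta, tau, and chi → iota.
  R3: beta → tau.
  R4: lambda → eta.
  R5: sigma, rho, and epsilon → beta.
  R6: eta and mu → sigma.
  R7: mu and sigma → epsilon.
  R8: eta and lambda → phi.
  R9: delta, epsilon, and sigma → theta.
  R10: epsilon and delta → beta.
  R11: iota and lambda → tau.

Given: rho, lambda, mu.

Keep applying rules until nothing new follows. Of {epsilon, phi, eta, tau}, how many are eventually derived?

4

lambda holds, so eta follows (R4).
From eta and mu, R6 gives sigma.
From eta and lambda, R8 gives phi.
From mu and sigma, R7 gives epsilon.
sigma, rho, and epsilon hold, so beta follows (R5).
beta holds, so tau follows (R3).
epsilon: reached.
phi: reached.
eta: reached.
tau: reached.
All 4 are reached.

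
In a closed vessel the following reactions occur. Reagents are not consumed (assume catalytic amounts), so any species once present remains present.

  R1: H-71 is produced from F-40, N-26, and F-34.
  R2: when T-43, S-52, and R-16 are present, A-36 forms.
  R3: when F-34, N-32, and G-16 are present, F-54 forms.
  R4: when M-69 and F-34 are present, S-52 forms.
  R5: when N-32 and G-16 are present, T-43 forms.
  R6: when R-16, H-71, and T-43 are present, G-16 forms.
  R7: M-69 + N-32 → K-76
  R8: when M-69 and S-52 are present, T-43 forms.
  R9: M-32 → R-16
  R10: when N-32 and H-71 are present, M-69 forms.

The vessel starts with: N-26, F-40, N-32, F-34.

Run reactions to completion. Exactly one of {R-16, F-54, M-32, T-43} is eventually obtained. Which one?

T-43

F-40, N-26, and F-34 present → H-71 forms (R1).
N-32 and H-71 present → M-69 forms (R10).
M-69 and F-34 present → S-52 forms (R4).
M-69 and S-52 present → T-43 forms (R8).
F-54 would need F-34, N-32, and G-16 (R3), but G-16 never forms. No rule produces M-32, and it is not given. R-16 would need M-32 (R9), but M-32 never forms.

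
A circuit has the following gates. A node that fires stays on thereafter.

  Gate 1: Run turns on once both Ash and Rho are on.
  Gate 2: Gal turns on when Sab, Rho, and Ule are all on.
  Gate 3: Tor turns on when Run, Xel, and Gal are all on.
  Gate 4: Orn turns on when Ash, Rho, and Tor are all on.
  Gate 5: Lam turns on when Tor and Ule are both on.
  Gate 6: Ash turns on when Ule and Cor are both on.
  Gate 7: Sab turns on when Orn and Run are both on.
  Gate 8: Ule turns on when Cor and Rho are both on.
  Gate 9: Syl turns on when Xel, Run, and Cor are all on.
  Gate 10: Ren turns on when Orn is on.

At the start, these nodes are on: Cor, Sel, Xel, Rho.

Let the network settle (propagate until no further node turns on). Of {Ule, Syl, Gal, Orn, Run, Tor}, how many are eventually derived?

Gate 8: Cor and Rho on → Ule on.
Gate 6: Ule and Cor on → Ash on.
Gate 1: Ash and Rho on → Run on.
Gate 9: Xel, Run, and Cor on → Syl on.
Ule: reached.
Syl: reached.
Gal would need Sab, Rho, and Ule (Gate 2), but Sab never turns on.
Orn would need Ash, Rho, and Tor (Gate 4), but Tor never turns on.
Run: reached.
Tor would need Run, Xel, and Gal (Gate 3), but Gal never turns on.
Reached: Ule, Syl, and Run — 3 of the 6.

3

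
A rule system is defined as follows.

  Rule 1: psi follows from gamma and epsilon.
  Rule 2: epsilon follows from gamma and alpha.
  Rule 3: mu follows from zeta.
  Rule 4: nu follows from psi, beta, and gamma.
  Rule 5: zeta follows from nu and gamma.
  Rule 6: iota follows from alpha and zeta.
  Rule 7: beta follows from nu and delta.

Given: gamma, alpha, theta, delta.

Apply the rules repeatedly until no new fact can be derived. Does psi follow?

gamma and alpha hold, so epsilon follows (Rule 2).
From gamma and epsilon, Rule 1 gives psi.

Yes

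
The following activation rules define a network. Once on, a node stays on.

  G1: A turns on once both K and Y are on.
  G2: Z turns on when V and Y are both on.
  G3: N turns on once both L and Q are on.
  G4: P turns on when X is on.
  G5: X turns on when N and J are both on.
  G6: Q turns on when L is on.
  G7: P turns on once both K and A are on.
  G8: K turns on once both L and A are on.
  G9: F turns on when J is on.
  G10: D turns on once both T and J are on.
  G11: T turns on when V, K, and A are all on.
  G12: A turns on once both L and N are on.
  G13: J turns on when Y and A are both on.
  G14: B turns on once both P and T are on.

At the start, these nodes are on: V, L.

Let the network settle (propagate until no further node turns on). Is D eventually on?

D would need T and J (G10), but J never turns on.

No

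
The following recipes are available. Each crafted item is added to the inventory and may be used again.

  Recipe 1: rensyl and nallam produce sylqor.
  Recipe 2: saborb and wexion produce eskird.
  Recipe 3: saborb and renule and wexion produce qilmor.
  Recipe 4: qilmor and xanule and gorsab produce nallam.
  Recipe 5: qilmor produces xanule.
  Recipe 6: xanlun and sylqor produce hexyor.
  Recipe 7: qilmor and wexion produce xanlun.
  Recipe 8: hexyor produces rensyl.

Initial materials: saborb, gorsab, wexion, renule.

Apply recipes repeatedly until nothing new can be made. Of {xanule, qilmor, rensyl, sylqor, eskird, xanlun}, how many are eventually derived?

saborb and renule and wexion → qilmor (Recipe 3).
saborb and wexion → eskird (Recipe 2).
Using Recipe 7, qilmor and wexion make xanlun.
qilmor → xanule (Recipe 5).
xanule: reached.
qilmor: reached.
rensyl would need hexyor (Recipe 8), but hexyor is never obtained.
sylqor would need rensyl and nallam (Recipe 1), but rensyl is never obtained.
eskird: reached.
xanlun: reached.
Reached: xanule, qilmor, eskird, and xanlun — 4 of the 6.

4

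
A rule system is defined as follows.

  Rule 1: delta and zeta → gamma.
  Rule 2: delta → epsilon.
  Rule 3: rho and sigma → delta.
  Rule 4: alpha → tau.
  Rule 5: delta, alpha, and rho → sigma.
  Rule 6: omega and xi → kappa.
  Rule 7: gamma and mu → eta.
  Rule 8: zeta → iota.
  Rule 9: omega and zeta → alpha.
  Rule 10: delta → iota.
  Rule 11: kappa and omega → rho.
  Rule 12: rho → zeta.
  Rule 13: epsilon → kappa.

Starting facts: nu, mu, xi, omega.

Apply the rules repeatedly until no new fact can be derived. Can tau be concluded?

omega and xi hold, so kappa follows (Rule 6).
From kappa and omega, Rule 11 gives rho.
rho holds, so zeta follows (Rule 12).
From omega and zeta, Rule 9 gives alpha.
alpha holds, so tau follows (Rule 4).

Yes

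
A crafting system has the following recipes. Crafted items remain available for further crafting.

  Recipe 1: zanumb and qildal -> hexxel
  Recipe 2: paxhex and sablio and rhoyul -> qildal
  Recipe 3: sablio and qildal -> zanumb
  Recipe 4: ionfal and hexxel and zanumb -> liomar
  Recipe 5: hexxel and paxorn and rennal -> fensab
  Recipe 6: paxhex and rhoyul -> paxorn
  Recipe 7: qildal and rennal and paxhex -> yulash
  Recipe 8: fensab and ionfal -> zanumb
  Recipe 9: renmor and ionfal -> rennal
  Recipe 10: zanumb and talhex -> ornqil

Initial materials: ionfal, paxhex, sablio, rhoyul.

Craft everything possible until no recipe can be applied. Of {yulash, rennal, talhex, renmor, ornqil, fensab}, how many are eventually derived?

0

yulash would need qildal, rennal, and paxhex (Recipe 7), but rennal is never obtained.
rennal would need renmor and ionfal (Recipe 9), but renmor is never obtained.
No rule produces talhex, and it is not given.
No rule produces renmor, and it is not given.
ornqil would need zanumb and talhex (Recipe 10), but talhex is never obtained.
fensab would need hexxel, paxorn, and rennal (Recipe 5), but rennal is never obtained.
None of the 6 are reached.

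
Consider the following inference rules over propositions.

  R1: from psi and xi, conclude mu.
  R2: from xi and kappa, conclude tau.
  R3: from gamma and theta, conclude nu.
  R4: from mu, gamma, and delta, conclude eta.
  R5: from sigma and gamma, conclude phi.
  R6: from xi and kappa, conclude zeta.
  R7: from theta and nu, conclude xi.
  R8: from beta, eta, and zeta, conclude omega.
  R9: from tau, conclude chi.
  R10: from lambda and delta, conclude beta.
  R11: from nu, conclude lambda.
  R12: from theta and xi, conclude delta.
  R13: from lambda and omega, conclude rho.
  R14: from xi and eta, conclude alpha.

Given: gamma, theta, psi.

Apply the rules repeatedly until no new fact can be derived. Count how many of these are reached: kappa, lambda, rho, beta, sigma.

gamma and theta hold, so nu follows (R3).
From theta and nu, R7 gives xi.
From nu, R11 gives lambda.
theta and xi hold, so delta follows (R12).
From lambda and delta, R10 gives beta.
No rule produces kappa, and it is not given.
lambda: reached.
rho would need lambda and omega (R13), but omega is never established.
beta: reached.
No rule produces sigma, and it is not given.
Reached: lambda and beta — 2 of the 5.

2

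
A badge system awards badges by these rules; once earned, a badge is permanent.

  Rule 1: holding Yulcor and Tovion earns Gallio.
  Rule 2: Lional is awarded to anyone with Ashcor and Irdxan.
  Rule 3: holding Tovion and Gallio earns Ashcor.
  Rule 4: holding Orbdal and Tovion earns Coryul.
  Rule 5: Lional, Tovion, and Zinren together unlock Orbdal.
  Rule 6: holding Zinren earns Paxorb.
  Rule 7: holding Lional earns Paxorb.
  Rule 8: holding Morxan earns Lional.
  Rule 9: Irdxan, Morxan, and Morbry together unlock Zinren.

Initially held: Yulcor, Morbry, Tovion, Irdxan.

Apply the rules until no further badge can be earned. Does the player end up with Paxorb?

With Yulcor and Tovion, Gallio is earned (Rule 1).
With Tovion and Gallio, Ashcor is earned (Rule 3).
With Ashcor and Irdxan, Lional is earned (Rule 2).
With Lional, Paxorb is earned (Rule 7).

Yes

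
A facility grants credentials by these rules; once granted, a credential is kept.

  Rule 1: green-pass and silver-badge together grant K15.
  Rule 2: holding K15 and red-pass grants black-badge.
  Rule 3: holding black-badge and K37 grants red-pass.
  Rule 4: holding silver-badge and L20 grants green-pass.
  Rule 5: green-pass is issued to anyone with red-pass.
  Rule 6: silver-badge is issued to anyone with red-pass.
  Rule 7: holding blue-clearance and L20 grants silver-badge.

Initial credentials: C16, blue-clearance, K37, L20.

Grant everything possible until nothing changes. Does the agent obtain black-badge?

black-badge would need K15 and red-pass (Rule 2), but red-pass is never granted.

No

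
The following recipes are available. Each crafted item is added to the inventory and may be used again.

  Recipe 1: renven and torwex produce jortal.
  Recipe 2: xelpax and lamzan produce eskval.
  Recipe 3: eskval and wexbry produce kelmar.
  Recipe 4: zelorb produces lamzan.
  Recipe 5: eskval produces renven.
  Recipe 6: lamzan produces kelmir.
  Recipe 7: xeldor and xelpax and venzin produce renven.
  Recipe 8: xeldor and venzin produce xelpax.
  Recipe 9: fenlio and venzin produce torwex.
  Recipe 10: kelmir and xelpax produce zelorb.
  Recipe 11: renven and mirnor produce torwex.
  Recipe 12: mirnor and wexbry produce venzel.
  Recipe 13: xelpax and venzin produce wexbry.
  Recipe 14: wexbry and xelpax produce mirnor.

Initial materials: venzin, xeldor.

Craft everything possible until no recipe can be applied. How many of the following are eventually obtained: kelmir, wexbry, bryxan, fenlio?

Using Recipe 8, xeldor and venzin make xelpax.
Using Recipe 13, xelpax and venzin make wexbry.
kelmir would need lamzan (Recipe 6), but lamzan is never obtained.
wexbry: reached.
No rule produces bryxan, and it is not given.
No rule produces fenlio, and it is not given.
Reached: wexbry — 1 of the 4.

1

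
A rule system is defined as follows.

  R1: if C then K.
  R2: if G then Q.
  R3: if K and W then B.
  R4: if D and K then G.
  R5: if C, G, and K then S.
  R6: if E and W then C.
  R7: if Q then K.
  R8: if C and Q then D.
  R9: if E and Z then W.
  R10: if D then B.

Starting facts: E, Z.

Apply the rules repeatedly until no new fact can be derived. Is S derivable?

S would need C, G, and K (R5), but G is never established.

No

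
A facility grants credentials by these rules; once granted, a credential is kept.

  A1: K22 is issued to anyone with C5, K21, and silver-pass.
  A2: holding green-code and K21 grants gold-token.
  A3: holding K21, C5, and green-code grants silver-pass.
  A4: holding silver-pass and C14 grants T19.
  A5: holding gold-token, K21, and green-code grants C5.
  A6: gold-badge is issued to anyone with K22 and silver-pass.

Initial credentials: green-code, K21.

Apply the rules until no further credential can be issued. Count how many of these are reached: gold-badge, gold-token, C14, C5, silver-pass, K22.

5

Holding green-code and K21 grants gold-token (A2).
Holding gold-token, K21, and green-code grants C5 (A5).
Holding K21, C5, and green-code grants silver-pass (A3).
Holding C5, K21, and silver-pass grants K22 (A1).
Holding K22 and silver-pass grants gold-badge (A6).
gold-badge: reached.
gold-token: reached.
No rule produces C14, and it is not given.
C5: reached.
silver-pass: reached.
K22: reached.
Reached: gold-badge, gold-token, C5, silver-pass, and K22 — 5 of the 6.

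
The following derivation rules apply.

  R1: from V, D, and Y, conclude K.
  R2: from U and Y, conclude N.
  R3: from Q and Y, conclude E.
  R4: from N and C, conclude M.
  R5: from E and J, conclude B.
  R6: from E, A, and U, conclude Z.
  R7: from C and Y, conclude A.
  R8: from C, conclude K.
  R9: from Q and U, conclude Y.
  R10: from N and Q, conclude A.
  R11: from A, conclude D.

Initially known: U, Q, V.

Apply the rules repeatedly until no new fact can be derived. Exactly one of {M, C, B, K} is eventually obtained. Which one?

K

From Q and U, R9 gives Y.
U and Y hold, so N follows (R2).
N and Q hold, so A follows (R10).
A holds, so D follows (R11).
From V, D, and Y, R1 gives K.
B would need E and J (R5), but J is never established. No rule produces C, and it is not given. M would need N and C (R4), but C is never established.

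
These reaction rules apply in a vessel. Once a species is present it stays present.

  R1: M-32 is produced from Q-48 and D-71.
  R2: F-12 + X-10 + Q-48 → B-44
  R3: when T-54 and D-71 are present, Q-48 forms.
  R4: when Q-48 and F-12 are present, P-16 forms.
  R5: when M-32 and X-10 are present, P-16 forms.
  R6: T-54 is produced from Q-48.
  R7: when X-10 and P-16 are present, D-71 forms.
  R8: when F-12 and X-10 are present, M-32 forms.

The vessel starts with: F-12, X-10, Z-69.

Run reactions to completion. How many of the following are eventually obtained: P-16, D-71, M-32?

F-12 and X-10 present → M-32 forms (R8).
M-32 and X-10 present → P-16 forms (R5).
X-10 and P-16 present → D-71 forms (R7).
P-16: reached.
D-71: reached.
M-32: reached.
All 3 are reached.

3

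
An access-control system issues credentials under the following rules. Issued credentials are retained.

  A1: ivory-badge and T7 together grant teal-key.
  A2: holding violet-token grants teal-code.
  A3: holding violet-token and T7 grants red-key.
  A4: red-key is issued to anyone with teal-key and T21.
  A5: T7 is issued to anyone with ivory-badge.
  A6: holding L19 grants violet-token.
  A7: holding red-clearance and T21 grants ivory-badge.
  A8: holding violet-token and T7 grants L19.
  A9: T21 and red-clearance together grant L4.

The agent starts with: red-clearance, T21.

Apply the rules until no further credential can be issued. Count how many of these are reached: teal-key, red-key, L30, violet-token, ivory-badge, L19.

3

Holding red-clearance and T21 grants ivory-badge (A7).
Holding ivory-badge grants T7 (A5).
Holding ivory-badge and T7 grants teal-key (A1).
Holding teal-key and T21 grants red-key (A4).
teal-key: reached.
red-key: reached.
No rule produces L30, and it is not given.
violet-token would need L19 (A6), but L19 is never granted.
ivory-badge: reached.
L19 would need violet-token and T7 (A8), but violet-token is never granted.
Reached: teal-key, red-key, and ivory-badge — 3 of the 6.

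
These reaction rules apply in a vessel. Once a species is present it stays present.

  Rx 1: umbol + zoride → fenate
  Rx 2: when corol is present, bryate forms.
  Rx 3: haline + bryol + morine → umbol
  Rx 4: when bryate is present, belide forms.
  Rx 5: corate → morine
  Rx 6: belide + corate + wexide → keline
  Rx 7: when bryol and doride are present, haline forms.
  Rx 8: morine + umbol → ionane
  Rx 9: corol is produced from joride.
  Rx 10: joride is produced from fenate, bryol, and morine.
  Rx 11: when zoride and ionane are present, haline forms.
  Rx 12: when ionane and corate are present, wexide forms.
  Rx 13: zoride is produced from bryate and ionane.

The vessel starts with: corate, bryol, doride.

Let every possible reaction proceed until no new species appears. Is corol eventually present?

No

corol would need joride (Rx 9), but joride never forms.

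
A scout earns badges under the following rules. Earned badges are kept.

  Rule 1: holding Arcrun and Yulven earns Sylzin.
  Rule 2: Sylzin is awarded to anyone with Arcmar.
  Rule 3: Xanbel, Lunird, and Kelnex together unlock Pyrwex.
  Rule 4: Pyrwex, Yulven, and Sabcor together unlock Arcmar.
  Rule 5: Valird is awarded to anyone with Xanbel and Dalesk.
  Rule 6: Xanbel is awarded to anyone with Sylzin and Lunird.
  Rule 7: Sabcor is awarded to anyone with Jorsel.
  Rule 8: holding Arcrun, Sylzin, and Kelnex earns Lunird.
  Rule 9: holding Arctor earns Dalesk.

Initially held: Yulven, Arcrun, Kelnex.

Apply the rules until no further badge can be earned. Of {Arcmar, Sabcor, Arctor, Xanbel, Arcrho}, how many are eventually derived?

With Arcrun and Yulven, Sylzin is earned (Rule 1).
With Arcrun, Sylzin, and Kelnex, Lunird is earned (Rule 8).
With Sylzin and Lunird, Xanbel is earned (Rule 6).
Arcmar would need Pyrwex, Yulven, and Sabcor (Rule 4), but Sabcor is never earned.
Sabcor would need Jorsel (Rule 7), but Jorsel is never earned.
No rule produces Arctor, and it is not given.
Xanbel: reached.
No rule produces Arcrho, and it is not given.
Reached: Xanbel — 1 of the 5.

1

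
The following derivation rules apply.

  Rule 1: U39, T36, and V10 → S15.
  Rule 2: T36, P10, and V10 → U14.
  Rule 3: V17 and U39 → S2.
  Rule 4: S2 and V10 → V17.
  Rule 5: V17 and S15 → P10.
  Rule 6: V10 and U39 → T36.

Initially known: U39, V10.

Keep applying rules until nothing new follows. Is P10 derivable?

P10 would need V17 and S15 (Rule 5), but V17 is never established.

No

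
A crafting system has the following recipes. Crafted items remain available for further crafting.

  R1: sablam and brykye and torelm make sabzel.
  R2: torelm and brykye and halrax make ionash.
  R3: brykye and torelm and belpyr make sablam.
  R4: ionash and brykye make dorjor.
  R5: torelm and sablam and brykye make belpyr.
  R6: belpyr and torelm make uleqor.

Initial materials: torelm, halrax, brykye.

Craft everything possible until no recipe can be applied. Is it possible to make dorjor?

Yes

Using R2, torelm, brykye, and halrax make ionash.
Using R4, ionash and brykye make dorjor.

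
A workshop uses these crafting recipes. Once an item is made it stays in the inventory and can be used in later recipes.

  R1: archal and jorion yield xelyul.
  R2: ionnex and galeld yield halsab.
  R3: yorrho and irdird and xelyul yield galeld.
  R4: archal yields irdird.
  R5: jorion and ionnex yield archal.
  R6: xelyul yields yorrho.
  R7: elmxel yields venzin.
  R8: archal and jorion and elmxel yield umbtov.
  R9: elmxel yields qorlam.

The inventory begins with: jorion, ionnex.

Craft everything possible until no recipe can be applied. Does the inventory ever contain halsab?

Yes

jorion and ionnex → archal (R5).
archal and jorion → xelyul (R1).
Using R4, archal makes irdird.
Using R6, xelyul makes yorrho.
Using R3, yorrho, irdird, and xelyul make galeld.
Using R2, ionnex and galeld make halsab.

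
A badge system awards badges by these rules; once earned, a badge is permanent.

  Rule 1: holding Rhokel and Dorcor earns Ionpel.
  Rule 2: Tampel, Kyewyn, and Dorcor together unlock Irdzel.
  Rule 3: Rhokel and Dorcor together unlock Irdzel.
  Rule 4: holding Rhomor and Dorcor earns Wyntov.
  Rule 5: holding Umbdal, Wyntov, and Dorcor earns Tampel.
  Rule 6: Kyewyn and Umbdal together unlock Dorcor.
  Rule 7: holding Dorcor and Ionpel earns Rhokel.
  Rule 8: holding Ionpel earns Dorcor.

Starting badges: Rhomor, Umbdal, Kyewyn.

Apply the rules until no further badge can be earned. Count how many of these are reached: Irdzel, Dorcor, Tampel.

With Kyewyn and Umbdal, Dorcor is earned (Rule 6).
With Rhomor and Dorcor, Wyntov is earned (Rule 4).
With Umbdal, Wyntov, and Dorcor, Tampel is earned (Rule 5).
With Tampel, Kyewyn, and Dorcor, Irdzel is earned (Rule 2).
Irdzel: reached.
Dorcor: reached.
Tampel: reached.
All 3 are reached.

3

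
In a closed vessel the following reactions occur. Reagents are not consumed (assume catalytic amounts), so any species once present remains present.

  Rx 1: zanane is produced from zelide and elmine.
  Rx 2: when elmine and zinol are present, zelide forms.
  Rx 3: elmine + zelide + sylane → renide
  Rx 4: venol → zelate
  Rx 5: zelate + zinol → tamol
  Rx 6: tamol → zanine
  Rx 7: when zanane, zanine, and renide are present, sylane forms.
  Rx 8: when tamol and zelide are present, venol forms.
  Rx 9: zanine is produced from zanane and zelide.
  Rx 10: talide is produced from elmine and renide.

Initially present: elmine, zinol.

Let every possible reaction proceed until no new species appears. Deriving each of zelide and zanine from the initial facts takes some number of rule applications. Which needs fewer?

zelide: elmine and zinol present → zelide forms (Rx 2). [1 rule application]
zanine: elmine and zinol present → zelide forms (Rx 2). zelide and elmine present → zanane forms (Rx 1). zanane and zelide present → zanine forms (Rx 9). [3 rule applications]
zelide needs fewer.

zelide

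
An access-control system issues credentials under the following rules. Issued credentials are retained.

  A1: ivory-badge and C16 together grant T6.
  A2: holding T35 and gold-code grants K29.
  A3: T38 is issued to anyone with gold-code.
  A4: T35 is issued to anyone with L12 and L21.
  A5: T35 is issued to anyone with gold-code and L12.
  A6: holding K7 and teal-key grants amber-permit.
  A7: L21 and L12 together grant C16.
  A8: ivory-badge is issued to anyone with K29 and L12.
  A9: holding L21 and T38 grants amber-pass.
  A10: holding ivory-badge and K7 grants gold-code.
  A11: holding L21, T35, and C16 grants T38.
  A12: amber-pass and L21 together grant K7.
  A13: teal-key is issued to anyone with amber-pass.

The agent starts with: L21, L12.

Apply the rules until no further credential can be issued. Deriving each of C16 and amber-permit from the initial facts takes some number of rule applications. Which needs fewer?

C16: Holding L21 and L12 grants C16 (A7). [1 rule application]
amber-permit: Holding L21 and L12 grants C16 (A7). Holding L12 and L21 grants T35 (A4). Holding L21, T35, and C16 grants T38 (A11). Holding L21 and T38 grants amber-pass (A9). Holding amber-pass grants teal-key (A13). Holding amber-pass and L21 grants K7 (A12). Holding K7 and teal-key grants amber-permit (A6). [7 rule applications]
C16 needs fewer.

C16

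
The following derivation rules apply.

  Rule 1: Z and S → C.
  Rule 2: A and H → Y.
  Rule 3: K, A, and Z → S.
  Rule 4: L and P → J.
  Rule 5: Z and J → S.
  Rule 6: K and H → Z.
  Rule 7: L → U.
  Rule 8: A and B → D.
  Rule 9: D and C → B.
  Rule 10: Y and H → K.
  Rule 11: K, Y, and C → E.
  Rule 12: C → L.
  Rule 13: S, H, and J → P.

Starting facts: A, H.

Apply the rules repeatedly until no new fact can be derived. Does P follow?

P would need S, H, and J (Rule 13), but J is never established.

No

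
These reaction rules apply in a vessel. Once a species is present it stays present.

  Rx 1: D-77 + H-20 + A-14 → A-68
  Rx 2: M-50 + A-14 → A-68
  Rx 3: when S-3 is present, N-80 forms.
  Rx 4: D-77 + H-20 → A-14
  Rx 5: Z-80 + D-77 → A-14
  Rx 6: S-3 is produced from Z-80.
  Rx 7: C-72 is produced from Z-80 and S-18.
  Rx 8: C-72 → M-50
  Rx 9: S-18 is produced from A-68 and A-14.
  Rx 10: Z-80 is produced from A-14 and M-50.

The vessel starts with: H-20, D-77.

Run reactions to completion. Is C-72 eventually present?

No

C-72 would need Z-80 and S-18 (Rx 7), but Z-80 never forms.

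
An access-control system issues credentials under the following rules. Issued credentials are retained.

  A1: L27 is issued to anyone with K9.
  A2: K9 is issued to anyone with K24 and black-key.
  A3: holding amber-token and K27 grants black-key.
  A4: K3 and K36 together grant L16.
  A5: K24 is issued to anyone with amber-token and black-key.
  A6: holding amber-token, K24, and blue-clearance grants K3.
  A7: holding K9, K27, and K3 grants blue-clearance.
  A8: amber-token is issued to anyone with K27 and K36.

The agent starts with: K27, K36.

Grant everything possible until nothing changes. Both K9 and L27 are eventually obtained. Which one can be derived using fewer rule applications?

K9

K9: Holding K27 and K36 grants amber-token (A8). Holding amber-token and K27 grants black-key (A3). Holding amber-token and black-key grants K24 (A5). Holding K24 and black-key grants K9 (A2). [4 rule applications]
L27: Holding K27 and K36 grants amber-token (A8). Holding amber-token and K27 grants black-key (A3). Holding amber-token and black-key grants K24 (A5). Holding K24 and black-key grants K9 (A2). Holding K9 grants L27 (A1). [5 rule applications]
K9 needs fewer.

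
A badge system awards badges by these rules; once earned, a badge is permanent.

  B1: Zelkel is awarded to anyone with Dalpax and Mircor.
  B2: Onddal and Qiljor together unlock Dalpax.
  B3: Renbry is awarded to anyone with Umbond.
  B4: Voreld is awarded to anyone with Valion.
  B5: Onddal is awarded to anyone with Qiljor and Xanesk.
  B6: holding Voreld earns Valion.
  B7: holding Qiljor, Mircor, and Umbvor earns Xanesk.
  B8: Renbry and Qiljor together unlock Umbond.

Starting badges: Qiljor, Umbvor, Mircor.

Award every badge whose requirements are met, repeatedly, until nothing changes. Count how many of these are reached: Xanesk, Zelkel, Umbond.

With Qiljor, Mircor, and Umbvor, Xanesk is earned (B7).
With Qiljor and Xanesk, Onddal is earned (B5).
With Onddal and Qiljor, Dalpax is earned (B2).
With Dalpax and Mircor, Zelkel is earned (B1).
Xanesk: reached.
Zelkel: reached.
Umbond would need Renbry and Qiljor (B8), but Renbry is never earned.
Reached: Xanesk and Zelkel — 2 of the 3.

2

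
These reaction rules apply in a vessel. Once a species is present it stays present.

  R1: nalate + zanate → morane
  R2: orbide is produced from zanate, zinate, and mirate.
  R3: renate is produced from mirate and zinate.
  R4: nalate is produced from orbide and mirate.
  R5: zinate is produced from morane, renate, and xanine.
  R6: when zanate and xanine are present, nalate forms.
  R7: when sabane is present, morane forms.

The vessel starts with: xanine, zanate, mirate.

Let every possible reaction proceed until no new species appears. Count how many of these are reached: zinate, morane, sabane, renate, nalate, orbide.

2

zanate and xanine present → nalate forms (R6).
nalate and zanate present → morane forms (R1).
zinate would need morane, renate, and xanine (R5), but renate never forms.
morane: reached.
No rule produces sabane, and it is not given.
renate would need mirate and zinate (R3), but zinate never forms.
nalate: reached.
orbide would need zanate, zinate, and mirate (R2), but zinate never forms.
Reached: morane and nalate — 2 of the 6.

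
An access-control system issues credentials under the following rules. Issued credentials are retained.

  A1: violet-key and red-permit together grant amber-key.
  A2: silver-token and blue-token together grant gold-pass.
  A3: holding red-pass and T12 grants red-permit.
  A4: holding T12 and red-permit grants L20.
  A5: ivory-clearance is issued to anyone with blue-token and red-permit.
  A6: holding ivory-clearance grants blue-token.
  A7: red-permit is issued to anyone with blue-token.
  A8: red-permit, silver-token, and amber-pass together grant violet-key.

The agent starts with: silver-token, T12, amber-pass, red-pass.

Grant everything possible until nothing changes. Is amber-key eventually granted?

Yes

Holding red-pass and T12 grants red-permit (A3).
Holding red-permit, silver-token, and amber-pass grants violet-key (A8).
Holding violet-key and red-permit grants amber-key (A1).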